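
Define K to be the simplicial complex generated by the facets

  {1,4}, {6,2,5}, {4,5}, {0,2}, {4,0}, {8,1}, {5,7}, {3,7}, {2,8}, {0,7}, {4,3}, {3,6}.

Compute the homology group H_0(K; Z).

H_0 = Z.

We work with the vertex ordering 0 < 1 < 2 < 3 < 4 < 5 < 6 < 7 < 8. The simplices of K, each written with vertices in increasing order, are:

  0-simplices (9): [0], [1], [2], [3], [4], [5], [6], [7], [8]
  1-simplices (14): [0,2], [0,4], [0,7], [1,4], [1,8], [2,5], [2,6], [2,8], [3,4], [3,6], [3,7], [4,5], [5,6], [5,7]
  2-simplices (1): [2,5,6]

giving chain groups C_0 ≅ Z^9, C_1 ≅ Z^14, C_2 ≅ Z^1.

Boundary ∂_1: C_1 → C_0 maps an edge to its endpoints' difference, ∂[p,q] = q − p. For instance
  ∂[0,2] = [2] − [0].
As a 9×14 matrix over Z this has rank 8, with invariant factors (1,1,1,1,1,1,1,1).

Boundary ∂_2: C_2 → C_1 maps a triangle to the signed sum of its edges. For instance
  ∂[2,5,6] = [5,6] − [2,6] + [2,5].
The resulting 14×1 matrix has rank 1, and its Smith normal form has invariant factors (1).

From H_k ≅ ker(∂_k) / im(∂_{k+1}) we obtain:

  H_0: rank C_0 − rank ∂_1 = 9 − 8 = 1, and the invariant factors of ∂_1 are all 1, so H_0 ≅ Z.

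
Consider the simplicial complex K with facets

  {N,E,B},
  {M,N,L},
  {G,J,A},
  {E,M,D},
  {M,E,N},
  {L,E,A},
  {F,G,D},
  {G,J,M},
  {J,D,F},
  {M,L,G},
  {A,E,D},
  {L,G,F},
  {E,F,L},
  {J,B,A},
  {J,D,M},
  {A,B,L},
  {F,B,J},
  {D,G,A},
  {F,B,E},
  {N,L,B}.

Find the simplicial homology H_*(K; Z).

We work with the vertex ordering A < B < D < E < F < G < J < L < M < N. The simplices of K, each written with vertices in increasing order, are:

  0-simplices (10): A, B, D, E, F, G, J, L, M, N
  1-simplices (30): AB, AD, AE, AG, AJ, AL, BE, BF, BJ, BL, BN, DE, DF, DG, DJ, DM, EF, EL, EM, EN, FG, FJ, FL, GJ, GL, GM, JM, LM, LN, MN
  2-simplices (20): ABJ, ABL, ADE, ADG, AEL, AGJ, BEF, BEN, BFJ, BLN, DEM, DFG, DFJ, DJM, EFL, EMN, FGL, GJM, GLM, LMN

Hence C_0 ≅ Z^10, C_1 ≅ Z^30, C_2 ≅ Z^20.

Boundary ∂_1: C_1 → C_0 sends each edge [p,q] (with p < q) to q − p.
This gives a 10×30 integer matrix of rank 9; reducing to Smith normal form yields diagonal entries (1,1,1,1,1,1,1,1,1).

The boundary map ∂_2: C_2 → C_1 maps a triangle to the signed sum of its edges. For instance
  ∂ADE = DE − AE + AD,
  ∂DFJ = FJ − DJ + DF.
The resulting 30×20 matrix has rank 20, and its Smith normal form has invariant factors (1,1,1,1,1,1,1,1,1,1,1,1,1,1,1,1,1,1,1,2).

From H_k ≅ ker(∂_k) / im(∂_{k+1}) we obtain:

  H_0: rank C_0 − rank ∂_1 = 10 − 9 = 1, and the invariant factors of ∂_1 are all 1, so H_0 = Z.
  H_1: rank ker ∂_1 − rank ∂_2 = (30 − 9) − 20 = 1, and ∂_2 has invariant factor 2 > 1, so H_1 = Z × Z/2.
  H_2: rank ker ∂_2 − rank ∂_3 = (20 − 20) − 0 = 0, and there is no ∂_3, so H_2 = 0.

(K is a triangulation of the Klein bottle.)

H_0 = Z,  H_1 = Z × Z/2,  H_2 = 0.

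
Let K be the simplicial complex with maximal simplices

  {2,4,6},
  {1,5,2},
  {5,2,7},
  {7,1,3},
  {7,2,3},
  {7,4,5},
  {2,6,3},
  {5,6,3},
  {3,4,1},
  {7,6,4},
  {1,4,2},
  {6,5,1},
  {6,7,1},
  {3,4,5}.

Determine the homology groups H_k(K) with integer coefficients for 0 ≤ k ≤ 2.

H_0 = Z,  H_1 = Z^2,  H_2 = Z.

Order the vertices as 1 < 2 < 3 < 4 < 5 < 6 < 7. Listing each simplex with vertices in this order, K has dimension 2 with simplices:

  0-simplices (7): [1], [2], [3], [4], [5], [6], [7]
  1-simplices (21): [1,2], [1,3], [1,4], [1,5], [1,6], [1,7], [2,3], [2,4], [2,5], [2,6], [2,7], [3,4], [3,5], [3,6], [3,7], [4,5], [4,6], [4,7], [5,6], [5,7], [6,7]
  2-simplices (14): [1,2,4], [1,2,5], [1,3,4], [1,3,7], [1,5,6], [1,6,7], [2,3,6], [2,3,7], [2,4,6], [2,5,7], [3,4,5], [3,5,6], [4,5,7], [4,6,7]

giving chain groups C_0 ≅ Z^7, C_1 ≅ Z^21, C_2 ≅ Z^14.

Boundary ∂_1: C_1 → C_0 is given by ∂[p,q] = [q] − [p].
The 7×21 boundary matrix has rank 6 and Smith normal form diag(1,1,1,1,1,1).

Boundary ∂_2: C_2 → C_1 sends each 2-simplex [p,q,r] to [q,r] − [p,r] + [p,q]. For instance
  ∂[1,3,7] = [3,7] − [1,7] + [1,3],
  ∂[1,2,4] = [2,4] − [1,4] + [1,2].
As a 21×14 matrix over Z this has rank 13, with invariant factors (1,1,1,1,1,1,1,1,1,1,1,1,1).

Computing H_k = (kernel of ∂_k) / (image of ∂_{k+1}):

  H_0: rank C_0 − rank ∂_1 = 7 − 6 = 1, and the invariant factors of ∂_1 are all 1, so H_0 = Z.
  H_1: rank ker ∂_1 − rank ∂_2 = (21 − 6) − 13 = 2, and the invariant factors of ∂_2 are all 1, so H_1 = Z^2.
  H_2: rank ker ∂_2 − rank ∂_3 = (14 − 13) − 0 = 1, and there is no ∂_3, so H_2 = Z.

As a check, the Euler characteristic is 7 − 21 + 14 = 0, which agrees with 1 − 2 + 1 = 0.
(K is a triangulation of the torus T^2.)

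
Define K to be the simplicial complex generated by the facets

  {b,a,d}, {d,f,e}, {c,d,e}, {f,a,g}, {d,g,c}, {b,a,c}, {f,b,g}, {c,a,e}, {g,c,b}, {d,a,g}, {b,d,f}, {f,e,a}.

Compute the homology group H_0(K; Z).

Fix the vertex order a < b < c < d < e < f < g and write every simplex with vertices in increasing order. Then dim K = 2 and the simplices of K are:

  0-simplices (7): a, b, c, d, e, f, g
  1-simplices (18): ab, ac, ad, ae, af, ag, bc, bd, bf, bg, cd, ce, cg, de, df, dg, ef, fg
  2-simplices (12): abc, abd, ace, adg, aef, afg, bcg, bdf, bfg, cde, cdg, def

giving chain groups C_0 ≅ Z^7, C_1 ≅ Z^18, C_2 ≅ Z^12.

Boundary ∂_1: C_1 → C_0 maps an edge to its endpoints' difference, ∂[p,q] = q − p. For instance
  ∂cg = g − c.
The 7×18 boundary matrix has rank 6 and Smith normal form diag(1,1,1,1,1,1).

Boundary ∂_2: C_2 → C_1 acts by ∂[p,q,r] = [q,r] − [p,r] + [p,q]. For instance
  ∂abc = bc − ac + ab,
  ∂def = ef − df + de.
This gives a 18×12 integer matrix of rank 12; reducing to Smith normal form yields diagonal entries (1,1,1,1,1,1,1,1,1,1,1,2).

Reading off H_k = ker ∂_k / im ∂_{k+1}:

  H_0: rank C_0 − rank ∂_1 = 7 − 6 = 1, and the invariant factors of ∂_1 are all 1, so H_0 = Z.

H_0 = Z.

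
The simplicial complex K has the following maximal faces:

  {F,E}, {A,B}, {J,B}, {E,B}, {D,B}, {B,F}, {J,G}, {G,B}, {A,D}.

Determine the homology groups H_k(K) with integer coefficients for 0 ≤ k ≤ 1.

Fix the vertex order A < B < D < E < F < G < J and write every simplex with vertices in increasing order. Then dim K = 1 and the simplices of K are:

  0-simplices (7): A, B, D, E, F, G, J
  1-simplices (9): AB, AD, BD, BE, BF, BG, BJ, EF, GJ

so the chain groups are C_0 ≅ Z^7, C_1 ≅ Z^9.

∂_1: C_1 → C_0 is given by ∂[p,q] = [q] − [p]. For instance
  ∂BD = D − B.
As a 7×9 matrix over Z this has rank 6, with invariant factors (1,1,1,1,1,1).

Computing H_k = (kernel of ∂_k) / (image of ∂_{k+1}):

  H_0: rank C_0 − rank ∂_1 = 7 − 6 = 1, and the invariant factors of ∂_1 are all 1, so H_0 = Z.
  H_1: rank ker ∂_1 − rank ∂_2 = (9 − 6) − 0 = 3, and there is no ∂_2, so H_1 = Z^3.

H_0 ≅ Z,  H_1 ≅ Z^3.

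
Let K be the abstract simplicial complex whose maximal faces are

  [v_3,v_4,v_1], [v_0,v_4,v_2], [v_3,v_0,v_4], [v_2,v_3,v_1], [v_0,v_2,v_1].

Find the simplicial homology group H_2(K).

We work with the vertex ordering v_0 < v_1 < v_2 < v_3 < v_4. The simplices of K, each written with vertices in increasing order, are:

  0-simplices (5): [v_0], [v_1], [v_2], [v_3], [v_4]
  1-simplices (10): [v_0,v_1], [v_0,v_2], [v_0,v_3], [v_0,v_4], [v_1,v_2], [v_1,v_3], [v_1,v_4], [v_2,v_3], [v_2,v_4], [v_3,v_4]
  2-simplices (5): [v_0,v_1,v_2], [v_0,v_2,v_4], [v_0,v_3,v_4], [v_1,v_2,v_3], [v_1,v_3,v_4]

so the chain groups are C_0 ≅ Z^5, C_1 ≅ Z^10, C_2 ≅ Z^5.

Boundary ∂_1: C_1 → C_0 maps an edge to its endpoints' difference, ∂[p,q] = q − p. For instance
  ∂[v_1,v_2] = [v_2] − [v_1].
This gives a 5×10 integer matrix of rank 4; reducing to Smith normal form yields diagonal entries (1,1,1,1).

The boundary map ∂_2: C_2 → C_1 sends each 2-simplex [p,q,r] to [q,r] − [p,r] + [p,q]. For instance
  ∂[v_1,v_3,v_4] = [v_3,v_4] − [v_1,v_4] + [v_1,v_3],
  ∂[v_0,v_3,v_4] = [v_3,v_4] − [v_0,v_4] + [v_0,v_3].
The 10×5 boundary matrix has rank 5 and Smith normal form diag(1,1,1,1,1).

Reading off H_k = ker ∂_k / im ∂_{k+1}:

  H_2: rank ker ∂_2 − rank ∂_3 = (5 − 5) − 0 = 0, and there is no ∂_3, so H_2 ≅ 0.

H_2 = 0.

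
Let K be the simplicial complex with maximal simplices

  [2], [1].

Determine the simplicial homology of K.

H_0 = Z^2.

Take the total order 1 < 2 on the vertex set. Then K (dimension 0) consists of the simplices:

  0-simplices (2): [1], [2]

Hence C_0 ≅ Z^2.

Now H_k = ker ∂_k / im ∂_{k+1}, so:

  H_0: rank C_0 − rank ∂_1 = 2 − 0 = 2, and there is no ∂_1, so H_0 = Z^2.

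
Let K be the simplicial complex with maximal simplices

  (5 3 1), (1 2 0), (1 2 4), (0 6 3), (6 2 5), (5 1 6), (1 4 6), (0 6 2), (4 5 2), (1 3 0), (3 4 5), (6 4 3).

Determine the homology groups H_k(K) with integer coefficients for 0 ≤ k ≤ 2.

Fix the vertex order 0 < 1 < 2 < 3 < 4 < 5 < 6 and write every simplex with vertices in increasing order. Then dim K = 2 and the simplices of K are:

  0-simplices (7): [0], [1], [2], [3], [4], [5], [6]
  1-simplices (18): [0,1], [0,2], [0,3], [0,6], [1,2], [1,3], [1,4], [1,5], [1,6], [2,4], [2,5], [2,6], [3,4], [3,5], [3,6], [4,5], [4,6], [5,6]
  2-simplices (12): [0,1,2], [0,1,3], [0,2,6], [0,3,6], [1,2,4], [1,3,5], [1,4,6], [1,5,6], [2,4,5], [2,5,6], [3,4,5], [3,4,6]

giving chain groups C_0 ≅ Z^7, C_1 ≅ Z^18, C_2 ≅ Z^12.

The boundary map ∂_1: C_1 → C_0 sends each edge [p,q] (with p < q) to q − p. For instance
  ∂[3,5] = [5] − [3].
This gives a 7×18 integer matrix of rank 6; reducing to Smith normal form yields diagonal entries (1,1,1,1,1,1).

∂_2: C_2 → C_1 sends each 2-simplex [p,q,r] to [q,r] − [p,r] + [p,q]. For instance
  ∂[1,5,6] = [5,6] − [1,6] + [1,5],
  ∂[3,4,6] = [4,6] − [3,6] + [3,4].
The resulting 18×12 matrix has rank 12, and its Smith normal form has invariant factors (1,1,1,1,1,1,1,1,1,1,1,2).

Reading off H_k = ker ∂_k / im ∂_{k+1}:

  H_0: rank C_0 − rank ∂_1 = 7 − 6 = 1, and the invariant factors of ∂_1 are all 1, so H_0 ≅ Z.
  H_1: rank ker ∂_1 − rank ∂_2 = (18 − 6) − 12 = 0, and ∂_2 has invariant factor 2 > 1, so H_1 ≅ Z/2Z.
  H_2: rank ker ∂_2 − rank ∂_3 = (12 − 12) − 0 = 0, and there is no ∂_3, so H_2 ≅ 0.

As a check, the Euler characteristic is 7 − 18 + 12 = 1, which agrees with 1 − 0 + 0 = 1.
(K is a triangulation of the real projective plane RP^2.)

H_0 = Z,  H_1 = Z/2Z,  H_2 = 0.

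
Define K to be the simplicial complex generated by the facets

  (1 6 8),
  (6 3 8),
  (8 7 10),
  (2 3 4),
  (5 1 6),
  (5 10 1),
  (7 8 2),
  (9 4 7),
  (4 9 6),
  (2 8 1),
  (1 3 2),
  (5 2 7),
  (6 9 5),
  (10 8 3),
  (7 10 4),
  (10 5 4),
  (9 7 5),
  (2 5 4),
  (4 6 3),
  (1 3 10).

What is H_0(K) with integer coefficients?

K has 10 vertices, 30 edges, 20 triangles.
rank ∂_0 = 0, rank ∂_1 = 9 ⇒ b_0 = 10 − 0 − 9 = 1; all invariant factors of ∂_1 are 1 so no torsion. So H_0 ≅ Z.

H_0 ≅ Z.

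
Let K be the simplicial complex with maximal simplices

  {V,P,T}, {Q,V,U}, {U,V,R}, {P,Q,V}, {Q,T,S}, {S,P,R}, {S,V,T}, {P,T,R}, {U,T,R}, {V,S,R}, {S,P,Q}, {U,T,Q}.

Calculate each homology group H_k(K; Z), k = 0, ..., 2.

Fix the vertex order P < Q < R < S < T < U < V and write every simplex with vertices in increasing order. Then dim K = 2 and the simplices of K are:

  0-simplices (7): P, Q, R, S, T, U, V
  1-simplices (18): PQ, PR, PS, PT, PV, QS, QT, QU, QV, RS, RT, RU, RV, ST, SV, TU, TV, UV
  2-simplices (12): PQS, PQV, PRS, PRT, PTV, QST, QTU, QUV, RSV, RTU, RUV, STV

so the chain groups are C_0 ≅ Z^7, C_1 ≅ Z^18, C_2 ≅ Z^12.

∂_1: C_1 → C_0 sends each edge [p,q] (with p < q) to q − p.
The resulting 7×18 matrix has rank 6, and its Smith normal form has invariant factors (1,1,1,1,1,1).

Boundary ∂_2: C_2 → C_1 maps a triangle to the signed sum of its edges. For instance
  ∂RUV = UV − RV + RU,
  ∂QTU = TU − QU + QT.
This gives a 18×12 integer matrix of rank 12; reducing to Smith normal form yields diagonal entries (1,1,1,1,1,1,1,1,1,1,1,2).

Computing H_k = (kernel of ∂_k) / (image of ∂_{k+1}):

  H_0: rank C_0 − rank ∂_1 = 7 − 6 = 1, and the invariant factors of ∂_1 are all 1, so H_0 ≅ Z.
  H_1: rank ker ∂_1 − rank ∂_2 = (18 − 6) − 12 = 0, and ∂_2 has invariant factor 2 > 1, so H_1 ≅ Z/2.
  H_2: rank ker ∂_2 − rank ∂_3 = (12 − 12) − 0 = 0, and there is no ∂_3, so H_2 ≅ 0.

H_0 ≅ Z,  H_1 ≅ Z/2,  H_2 = 0.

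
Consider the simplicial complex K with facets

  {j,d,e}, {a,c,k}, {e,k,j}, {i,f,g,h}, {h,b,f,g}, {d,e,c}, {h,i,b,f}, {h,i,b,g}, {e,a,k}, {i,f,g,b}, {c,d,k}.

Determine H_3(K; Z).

H_3 = Z.

Order the vertices as a < b < c < d < e < f < g < h < i < j < k. Listing each simplex with vertices in this order, K has dimension 3 with simplices:

  0-simplices (11): a, b, c, d, e, f, g, h, i, j, k
  1-simplices (22): ac, ae, ak, bf, bg, bh, bi, cd, ce, ck, de, dj, dk, ej, ek, fg, fh, fi, gh, gi, hi, jk
  2-simplices (16): ack, aek, bfg, bfh, bfi, bgh, bgi, bhi, cde, cdk, dej, ejk, fgh, fgi, fhi, ghi
  3-simplices (5): bfgh, bfgi, bfhi, bghi, fghi

so the chain groups are C_0 ≅ Z^11, C_1 ≅ Z^22, C_2 ≅ Z^16, C_3 ≅ Z^5.

∂_1: C_1 → C_0 is given by ∂[p,q] = [q] − [p].
The resulting 11×22 matrix has rank 9, and its Smith normal form has invariant factors (1,1,1,1,1,1,1,1,1).

∂_2: C_2 → C_1 acts by ∂[p,q,r] = [q,r] − [p,r] + [p,q]. For instance
  ∂fhi = hi − fi + fh,
  ∂fgi = gi − fi + fg.
This gives a 22×16 integer matrix of rank 12; reducing to Smith normal form yields diagonal entries (1,1,1,1,1,1,1,1,1,1,1,1).

The boundary map ∂_3: C_3 → C_2 sends each 3-simplex σ to the alternating sum Σ_i (−1)^i (σ with its i-th vertex removed). For instance
  ∂bghi = ghi − bhi + bgi − bgh,
  ∂bfgh = fgh − bgh + bfh − bfg.
The 16×5 boundary matrix has rank 4 and Smith normal form diag(1,1,1,1).

From H_k ≅ ker(∂_k) / im(∂_{k+1}) we obtain:

  H_3: rank ker ∂_3 − rank ∂_4 = (5 − 4) − 0 = 1, and there is no ∂_4, so H_3 = Z.

(K is a triangulation of the disjoint union of the 3-sphere S^3 and the cylinder S^1 x I.)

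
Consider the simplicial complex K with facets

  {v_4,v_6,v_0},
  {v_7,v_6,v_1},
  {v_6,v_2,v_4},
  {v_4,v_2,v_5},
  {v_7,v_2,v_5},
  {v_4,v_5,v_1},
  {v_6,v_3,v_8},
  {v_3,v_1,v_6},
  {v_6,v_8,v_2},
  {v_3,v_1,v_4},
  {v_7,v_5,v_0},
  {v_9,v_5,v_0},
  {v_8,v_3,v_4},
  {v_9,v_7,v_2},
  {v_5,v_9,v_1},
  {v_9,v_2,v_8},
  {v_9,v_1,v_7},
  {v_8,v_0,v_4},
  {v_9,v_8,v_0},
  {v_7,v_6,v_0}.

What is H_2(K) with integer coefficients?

K has 10 vertices, 30 edges, 20 triangles.
rank ∂_2 = 20, rank ∂_3 = 0 ⇒ b_2 = 20 − 20 − 0 = 0. So H_2 = 0.

H_2 ≅ 0.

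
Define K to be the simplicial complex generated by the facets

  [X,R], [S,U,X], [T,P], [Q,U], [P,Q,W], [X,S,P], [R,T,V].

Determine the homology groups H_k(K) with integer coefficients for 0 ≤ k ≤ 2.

H_0 = Z,  H_1 = Z^2,  H_2 = 0.

Order the vertices as P < Q < R < S < T < U < V < W < X. Listing each simplex with vertices in this order, K has dimension 2 with simplices:

  0-simplices (9): P, Q, R, S, T, U, V, W, X
  1-simplices (14): PQ, PS, PT, PW, PX, QU, QW, RT, RV, RX, SU, SX, TV, UX
  2-simplices (4): PQW, PSX, RTV, SUX

giving chain groups C_0 ≅ Z^9, C_1 ≅ Z^14, C_2 ≅ Z^4.

∂_1: C_1 → C_0 is given by ∂[p,q] = [q] − [p]. For instance
  ∂PQ = Q − P.
As a 9×14 matrix over Z this has rank 8, with invariant factors (1,1,1,1,1,1,1,1).

∂_2: C_2 → C_1 maps a triangle to the signed sum of its edges. For instance
  ∂SUX = UX − SX + SU,
  ∂RTV = TV − RV + RT.
As a 14×4 matrix over Z this has rank 4, with invariant factors (1,1,1,1).

Computing H_k = (kernel of ∂_k) / (image of ∂_{k+1}):

  H_0: rank C_0 − rank ∂_1 = 9 − 8 = 1, and the invariant factors of ∂_1 are all 1, so H_0 = Z.
  H_1: rank ker ∂_1 − rank ∂_2 = (14 − 8) − 4 = 2, and the invariant factors of ∂_2 are all 1, so H_1 = Z^2.
  H_2: rank ker ∂_2 − rank ∂_3 = (4 − 4) − 0 = 0, and there is no ∂_3, so H_2 = 0.

As a check, the Euler characteristic is 9 − 14 + 4 = -1, which agrees with 1 − 2 + 0 = -1.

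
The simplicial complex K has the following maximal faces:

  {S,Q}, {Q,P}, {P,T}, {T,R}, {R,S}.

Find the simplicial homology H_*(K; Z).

H_0 ≅ Z,  H_1 ≅ Z.

Take the total order P < Q < R < S < T on the vertex set. Then K (dimension 1) consists of the simplices:

  0-simplices (5): P, Q, R, S, T
  1-simplices (5): PQ, PT, QS, RS, RT

so the chain groups are C_0 ≅ Z^5, C_1 ≅ Z^5.

Boundary ∂_1: C_1 → C_0 sends each edge [p,q] (with p < q) to q − p. For instance
  ∂QS = S − Q.
This gives a 5×5 integer matrix of rank 4; reducing to Smith normal form yields diagonal entries (1,1,1,1).

Reading off H_k = ker ∂_k / im ∂_{k+1}:

  H_0: rank C_0 − rank ∂_1 = 5 − 4 = 1, and the invariant factors of ∂_1 are all 1, so H_0 = Z.
  H_1: rank ker ∂_1 − rank ∂_2 = (5 − 4) − 0 = 1, and there is no ∂_2, so H_1 = Z.

(K is a triangulation of the circle S^1.)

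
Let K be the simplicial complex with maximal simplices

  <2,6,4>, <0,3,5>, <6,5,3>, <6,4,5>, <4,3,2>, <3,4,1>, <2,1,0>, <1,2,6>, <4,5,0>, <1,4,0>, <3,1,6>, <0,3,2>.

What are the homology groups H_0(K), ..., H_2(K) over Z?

H_0 = Z,  H_1 = Z/2,  H_2 = 0.

Order the vertices as 0 < 1 < 2 < 3 < 4 < 5 < 6. Listing each simplex with vertices in this order, K has dimension 2 with simplices:

  0-simplices (7): [0], [1], [2], [3], [4], [5], [6]
  1-simplices (18): [0,1], [0,2], [0,3], [0,4], [0,5], [1,2], [1,3], [1,4], [1,6], [2,3], [2,4], [2,6], [3,4], [3,5], [3,6], [4,5], [4,6], [5,6]
  2-simplices (12): [0,1,2], [0,1,4], [0,2,3], [0,3,5], [0,4,5], [1,2,6], [1,3,4], [1,3,6], [2,3,4], [2,4,6], [3,5,6], [4,5,6]

Hence C_0 ≅ Z^7, C_1 ≅ Z^18, C_2 ≅ Z^12.

Boundary ∂_1: C_1 → C_0 maps an edge to its endpoints' difference, ∂[p,q] = q − p. For instance
  ∂[0,5] = [5] − [0].
The 7×18 boundary matrix has rank 6 and Smith normal form diag(1,1,1,1,1,1).

∂_2: C_2 → C_1 acts by ∂[p,q,r] = [q,r] − [p,r] + [p,q]. For instance
  ∂[0,1,2] = [1,2] − [0,2] + [0,1],
  ∂[0,1,4] = [1,4] − [0,4] + [0,1].
As a 18×12 matrix over Z this has rank 12, with invariant factors (1,1,1,1,1,1,1,1,1,1,1,2).

From H_k ≅ ker(∂_k) / im(∂_{k+1}) we obtain:

  H_0: rank C_0 − rank ∂_1 = 7 − 6 = 1, and the invariant factors of ∂_1 are all 1, so H_0 ≅ Z.
  H_1: rank ker ∂_1 − rank ∂_2 = (18 − 6) − 12 = 0, and ∂_2 has invariant factor 2 > 1, so H_1 ≅ Z/2.
  H_2: rank ker ∂_2 − rank ∂_3 = (12 − 12) − 0 = 0, and there is no ∂_3, so H_2 ≅ 0.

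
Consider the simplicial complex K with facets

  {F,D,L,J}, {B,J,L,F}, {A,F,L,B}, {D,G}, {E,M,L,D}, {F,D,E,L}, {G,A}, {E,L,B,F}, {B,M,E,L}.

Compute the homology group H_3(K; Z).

K has 9 vertices, 22 edges, 20 triangles, 7 3-simplices.
rank ∂_3 = 7, rank ∂_4 = 0 ⇒ b_3 = 7 − 7 − 0 = 0. So H_3 = 0.

H_3 = 0.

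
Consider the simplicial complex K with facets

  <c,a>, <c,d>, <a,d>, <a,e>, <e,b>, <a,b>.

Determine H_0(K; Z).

We work with the vertex ordering a < b < c < d < e. The simplices of K, each written with vertices in increasing order, are:

  0-simplices (5): a, b, c, d, e
  1-simplices (6): ab, ac, ad, ae, be, cd

so the chain groups are C_0 ≅ Z^5, C_1 ≅ Z^6.

The boundary map ∂_1: C_1 → C_0 sends each edge [p,q] (with p < q) to q − p. For instance
  ∂ae = e − a.
This gives a 5×6 integer matrix of rank 4; reducing to Smith normal form yields diagonal entries (1,1,1,1).

Reading off H_k = ker ∂_k / im ∂_{k+1}:

  H_0: rank C_0 − rank ∂_1 = 5 − 4 = 1, and the invariant factors of ∂_1 are all 1, so H_0 = Z.

H_0 ≅ Z.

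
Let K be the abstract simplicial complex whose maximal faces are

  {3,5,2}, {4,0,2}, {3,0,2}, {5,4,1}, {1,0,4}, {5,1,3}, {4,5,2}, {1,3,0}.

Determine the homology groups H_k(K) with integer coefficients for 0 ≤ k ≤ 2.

H_0 ≅ Z,  H_1 = 0,  H_2 ≅ Z.

K has 6 vertices, 12 edges, 8 triangles.
rank ∂_0 = 0, rank ∂_1 = 5 ⇒ b_0 = 6 − 0 − 5 = 1; all invariant factors of ∂_1 are 1 so no torsion. So H_0 = Z.
rank ∂_1 = 5, rank ∂_2 = 7 ⇒ b_1 = 12 − 5 − 7 = 0; all invariant factors of ∂_2 are 1 so no torsion. So H_1 = 0.
rank ∂_2 = 7, rank ∂_3 = 0 ⇒ b_2 = 8 − 7 − 0 = 1. So H_2 = Z.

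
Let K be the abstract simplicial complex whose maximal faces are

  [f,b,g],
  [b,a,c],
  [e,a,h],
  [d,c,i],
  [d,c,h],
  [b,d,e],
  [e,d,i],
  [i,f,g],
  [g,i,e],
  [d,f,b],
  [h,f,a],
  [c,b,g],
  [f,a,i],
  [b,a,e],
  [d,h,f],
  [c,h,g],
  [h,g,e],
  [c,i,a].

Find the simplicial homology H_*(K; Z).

Take the total order a < b < c < d < e < f < g < h < i on the vertex set. Then K (dimension 2) consists of the simplices:

  0-simplices (9): a, b, c, d, e, f, g, h, i
  1-simplices (27): ab, ac, ae, af, ah, ai, bc, bd, be, bf, bg, cd, cg, ch, ci, de, df, dh, di, eg, eh, ei, fg, fh, fi, gh, gi
  2-simplices (18): abc, abe, aci, aeh, afh, afi, bcg, bde, bdf, bfg, cdh, cdi, cgh, dei, dfh, egh, egi, fgi

Hence C_0 ≅ Z^9, C_1 ≅ Z^27, C_2 ≅ Z^18.

The boundary map ∂_1: C_1 → C_0 is given by ∂[p,q] = [q] − [p].
The 9×27 boundary matrix has rank 8 and Smith normal form diag(1,1,1,1,1,1,1,1).

The boundary map ∂_2: C_2 → C_1 maps a triangle to the signed sum of its edges. For instance
  ∂egi = gi − ei + eg,
  ∂afi = fi − ai + af.
The resulting 27×18 matrix has rank 17, and its Smith normal form has invariant factors (1,1,1,1,1,1,1,1,1,1,1,1,1,1,1,1,1).

Now H_k = ker ∂_k / im ∂_{k+1}, so:

  H_0: rank C_0 − rank ∂_1 = 9 − 8 = 1, and the invariant factors of ∂_1 are all 1, so H_0 = Z.
  H_1: rank ker ∂_1 − rank ∂_2 = (27 − 8) − 17 = 2, and the invariant factors of ∂_2 are all 1, so H_1 = Z^2.
  H_2: rank ker ∂_2 − rank ∂_3 = (18 − 17) − 0 = 1, and there is no ∂_3, so H_2 = Z.

As a check, the Euler characteristic is 9 − 27 + 18 = 0, which agrees with 1 − 2 + 1 = 0.

H_0 ≅ Z,  H_1 ≅ Z^2,  H_2 ≅ Z.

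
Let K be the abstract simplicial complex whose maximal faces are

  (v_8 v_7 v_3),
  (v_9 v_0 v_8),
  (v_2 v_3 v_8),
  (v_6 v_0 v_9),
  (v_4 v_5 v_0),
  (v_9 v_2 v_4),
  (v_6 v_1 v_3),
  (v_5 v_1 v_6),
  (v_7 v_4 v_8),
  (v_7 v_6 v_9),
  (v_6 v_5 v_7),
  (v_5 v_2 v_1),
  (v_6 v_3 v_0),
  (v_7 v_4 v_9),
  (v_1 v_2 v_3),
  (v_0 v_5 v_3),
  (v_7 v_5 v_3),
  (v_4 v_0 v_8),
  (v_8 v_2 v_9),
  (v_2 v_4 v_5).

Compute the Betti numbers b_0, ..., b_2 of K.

b_0 = 1, b_1 = 1, b_2 = 0.

Fix the vertex order v_0 < v_1 < v_2 < v_3 < v_4 < v_5 < v_6 < v_7 < v_8 < v_9 and write every simplex with vertices in increasing order. Then dim K = 2 and the simplices of K are:

  0-simplices (10): [v_0], [v_1], [v_2], [v_3], [v_4], [v_5], [v_6], [v_7], [v_8], [v_9]
  1-simplices (30): (30 of them)
  2-simplices (20): (20 of them)

Hence C_0 ≅ Z^10, C_1 ≅ Z^30, C_2 ≅ Z^20.

The boundary map ∂_1: C_1 → C_0 is given by ∂[p,q] = [q] − [p]. For instance
  ∂[v_3,v_8] = [v_8] − [v_3].
This gives a 10×30 integer matrix of rank 9; reducing to Smith normal form yields diagonal entries (1,1,1,1,1,1,1,1,1).

∂_2: C_2 → C_1 acts by ∂[p,q,r] = [q,r] − [p,r] + [p,q]. For instance
  ∂[v_6,v_7,v_9] = [v_7,v_9] − [v_6,v_9] + [v_6,v_7],
  ∂[v_3,v_7,v_8] = [v_7,v_8] − [v_3,v_8] + [v_3,v_7].
The resulting 30×20 matrix has rank 20, and its Smith normal form has invariant factors (1,1,1,1,1,1,1,1,1,1,1,1,1,1,1,1,1,1,1,2).

From H_k ≅ ker(∂_k) / im(∂_{k+1}) we obtain:

  H_0: rank C_0 − rank ∂_1 = 10 − 9 = 1, and the invariant factors of ∂_1 are all 1, so H_0 = Z.
  H_1: rank ker ∂_1 − rank ∂_2 = (30 − 9) − 20 = 1, and ∂_2 has invariant factor 2 > 1, so H_1 = Z ⊕ Z_2.
  H_2: rank ker ∂_2 − rank ∂_3 = (20 − 20) − 0 = 0, and there is no ∂_3, so H_2 = 0.

Hence the Betti numbers are b_0 = 1, b_1 = 1, b_2 = 0.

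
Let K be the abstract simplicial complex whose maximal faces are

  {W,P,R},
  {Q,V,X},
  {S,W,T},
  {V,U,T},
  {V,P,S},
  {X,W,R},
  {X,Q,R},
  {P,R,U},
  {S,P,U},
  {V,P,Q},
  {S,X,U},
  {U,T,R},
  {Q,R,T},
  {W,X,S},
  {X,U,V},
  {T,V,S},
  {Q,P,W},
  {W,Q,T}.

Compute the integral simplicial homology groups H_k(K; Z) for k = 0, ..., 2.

We work with the vertex ordering P < Q < R < S < T < U < V < W < X. The simplices of K, each written with vertices in increasing order, are:

  0-simplices (9): P, Q, R, S, T, U, V, W, X
  1-simplices (27): PQ, PR, PS, PU, PV, PW, QR, QT, QV, QW, QX, RT, RU, RW, RX, ST, SU, SV, SW, SX, TU, TV, TW, UV, UX, VX, WX
  2-simplices (18): PQV, PQW, PRU, PRW, PSU, PSV, QRT, QRX, QTW, QVX, RTU, RWX, STV, STW, SUX, SWX, TUV, UVX

Hence C_0 ≅ Z^9, C_1 ≅ Z^27, C_2 ≅ Z^18.

Boundary ∂_1: C_1 → C_0 maps an edge to its endpoints' difference, ∂[p,q] = q − p. For instance
  ∂PW = W − P.
This gives a 9×27 integer matrix of rank 8; reducing to Smith normal form yields diagonal entries (1,1,1,1,1,1,1,1).

Boundary ∂_2: C_2 → C_1 maps a triangle to the signed sum of its edges. For instance
  ∂QVX = VX − QX + QV,
  ∂PQW = QW − PW + PQ.
As a 27×18 matrix over Z this has rank 18, with invariant factors (1,1,1,1,1,1,1,1,1,1,1,1,1,1,1,1,1,2).

Computing H_k = (kernel of ∂_k) / (image of ∂_{k+1}):

  H_0: rank C_0 − rank ∂_1 = 9 − 8 = 1, and the invariant factors of ∂_1 are all 1, so H_0 = Z.
  H_1: rank ker ∂_1 − rank ∂_2 = (27 − 8) − 18 = 1, and ∂_2 has invariant factor 2 > 1, so H_1 = Z ⊕ Z/2.
  H_2: rank ker ∂_2 − rank ∂_3 = (18 − 18) − 0 = 0, and there is no ∂_3, so H_2 = 0.

H_0 ≅ Z,  H_1 ≅ Z ⊕ Z/2,  H_2 = 0.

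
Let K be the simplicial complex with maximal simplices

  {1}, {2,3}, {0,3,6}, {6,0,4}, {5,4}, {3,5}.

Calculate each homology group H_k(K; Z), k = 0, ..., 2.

H_0 = Z^2,  H_1 = Z,  H_2 = 0.

Fix the vertex order 0 < 1 < 2 < 3 < 4 < 5 < 6 and write every simplex with vertices in increasing order. Then dim K = 2 and the simplices of K are:

  0-simplices (7): [0], [1], [2], [3], [4], [5], [6]
  1-simplices (8): [0,3], [0,4], [0,6], [2,3], [3,5], [3,6], [4,5], [4,6]
  2-simplices (2): [0,3,6], [0,4,6]

giving chain groups C_0 ≅ Z^7, C_1 ≅ Z^8, C_2 ≅ Z^2.

Boundary ∂_1: C_1 → C_0 sends each edge [p,q] (with p < q) to q − p. For instance
  ∂[0,6] = [6] − [0].
This gives a 7×8 integer matrix of rank 5; reducing to Smith normal form yields diagonal entries (1,1,1,1,1).

∂_2: C_2 → C_1 acts by ∂[p,q,r] = [q,r] − [p,r] + [p,q]. For instance
  ∂[0,3,6] = [3,6] − [0,6] + [0,3],
  ∂[0,4,6] = [4,6] − [0,6] + [0,4].
This gives a 8×2 integer matrix of rank 2; reducing to Smith normal form yields diagonal entries (1,1).

Computing H_k = (kernel of ∂_k) / (image of ∂_{k+1}):

  H_0: rank C_0 − rank ∂_1 = 7 − 5 = 2, and the invariant factors of ∂_1 are all 1, so H_0 ≅ Z^2.
  H_1: rank ker ∂_1 − rank ∂_2 = (8 − 5) − 2 = 1, and the invariant factors of ∂_2 are all 1, so H_1 ≅ Z.
  H_2: rank ker ∂_2 − rank ∂_3 = (2 − 2) − 0 = 0, and there is no ∂_3, so H_2 ≅ 0.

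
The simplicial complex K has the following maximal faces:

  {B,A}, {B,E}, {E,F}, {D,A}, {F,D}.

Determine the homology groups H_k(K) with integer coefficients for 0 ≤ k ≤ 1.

H_0 ≅ Z,  H_1 ≅ Z.

We work with the vertex ordering A < B < D < E < F. The simplices of K, each written with vertices in increasing order, are:

  0-simplices (5): A, B, D, E, F
  1-simplices (5): AB, AD, BE, DF, EF

Hence C_0 ≅ Z^5, C_1 ≅ Z^5.

The boundary map ∂_1: C_1 → C_0 maps an edge to its endpoints' difference, ∂[p,q] = q − p. For instance
  ∂EF = F − E.
As a 5×5 matrix over Z this has rank 4, with invariant factors (1,1,1,1).

From H_k ≅ ker(∂_k) / im(∂_{k+1}) we obtain:

  H_0: rank C_0 − rank ∂_1 = 5 − 4 = 1, and the invariant factors of ∂_1 are all 1, so H_0 = Z.
  H_1: rank ker ∂_1 − rank ∂_2 = (5 − 4) − 0 = 1, and there is no ∂_2, so H_1 = Z.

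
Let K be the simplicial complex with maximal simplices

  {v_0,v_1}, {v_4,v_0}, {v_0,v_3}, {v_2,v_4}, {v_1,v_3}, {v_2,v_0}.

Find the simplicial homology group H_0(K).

H_0 = Z.

We work with the vertex ordering v_0 < v_1 < v_2 < v_3 < v_4. The simplices of K, each written with vertices in increasing order, are:

  0-simplices (5): [v_0], [v_1], [v_2], [v_3], [v_4]
  1-simplices (6): [v_0,v_1], [v_0,v_2], [v_0,v_3], [v_0,v_4], [v_1,v_3], [v_2,v_4]

so the chain groups are C_0 ≅ Z^5, C_1 ≅ Z^6.

The boundary map ∂_1: C_1 → C_0 maps an edge to its endpoints' difference, ∂[p,q] = q − p. For instance
  ∂[v_2,v_4] = [v_4] − [v_2].
The 5×6 boundary matrix has rank 4 and Smith normal form diag(1,1,1,1).

Now H_k = ker ∂_k / im ∂_{k+1}, so:

  H_0: rank C_0 − rank ∂_1 = 5 − 4 = 1, and the invariant factors of ∂_1 are all 1, so H_0 = Z.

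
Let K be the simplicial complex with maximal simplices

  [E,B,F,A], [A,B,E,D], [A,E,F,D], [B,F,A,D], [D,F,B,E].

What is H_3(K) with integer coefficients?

H_3 = Z.

Order the vertices as A < B < D < E < F. Listing each simplex with vertices in this order, K has dimension 3 with simplices:

  0-simplices (5): A, B, D, E, F
  1-simplices (10): AB, AD, AE, AF, BD, BE, BF, DE, DF, EF
  2-simplices (10): ABD, ABE, ABF, ADE, ADF, AEF, BDE, BDF, BEF, DEF
  3-simplices (5): ABDE, ABDF, ABEF, ADEF, BDEF

Hence C_0 ≅ Z^5, C_1 ≅ Z^10, C_2 ≅ Z^10, C_3 ≅ Z^5.

∂_1: C_1 → C_0 sends each edge [p,q] (with p < q) to q − p. For instance
  ∂AD = D − A.
The resulting 5×10 matrix has rank 4, and its Smith normal form has invariant factors (1,1,1,1).

∂_2: C_2 → C_1 acts by ∂[p,q,r] = [q,r] − [p,r] + [p,q]. For instance
  ∂ADE = DE − AE + AD,
  ∂BDE = DE − BE + BD.
This gives a 10×10 integer matrix of rank 6; reducing to Smith normal form yields diagonal entries (1,1,1,1,1,1).

The boundary map ∂_3: C_3 → C_2 sends each 3-simplex σ to the alternating sum Σ_i (−1)^i (σ with its i-th vertex removed). For instance
  ∂ADEF = DEF − AEF + ADF − ADE,
  ∂BDEF = DEF − BEF + BDF − BDE.
As a 10×5 matrix over Z this has rank 4, with invariant factors (1,1,1,1).

Now H_k = ker ∂_k / im ∂_{k+1}, so:

  H_3: rank ker ∂_3 − rank ∂_4 = (5 − 4) − 0 = 1, and there is no ∂_4, so H_3 ≅ Z.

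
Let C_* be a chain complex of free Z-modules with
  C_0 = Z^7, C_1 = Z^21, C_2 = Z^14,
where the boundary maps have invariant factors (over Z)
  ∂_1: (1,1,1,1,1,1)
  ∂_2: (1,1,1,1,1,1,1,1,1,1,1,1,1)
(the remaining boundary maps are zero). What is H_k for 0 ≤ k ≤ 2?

H_0 ≅ Z,  H_1 ≅ Z^2,  H_2 ≅ Z.

H_0: b_0 = 7 − 0 − 6 = 1; torsion from ∂_1 factors > 1: none. So H_0 ≅ Z.
H_1: b_1 = 21 − 6 − 13 = 2; torsion from ∂_2 factors > 1: none. So H_1 ≅ Z^2.
H_2: b_2 = 14 − 13 − 0 = 1; torsion from ∂_3 factors > 1: none. So H_2 ≅ Z.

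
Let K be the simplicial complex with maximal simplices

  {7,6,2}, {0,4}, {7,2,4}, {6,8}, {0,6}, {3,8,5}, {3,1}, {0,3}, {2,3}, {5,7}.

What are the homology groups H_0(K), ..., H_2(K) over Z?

H_0 = Z,  H_1 = Z^4,  H_2 = 0.

Fix the vertex order 0 < 1 < 2 < 3 < 4 < 5 < 6 < 7 < 8 and write every simplex with vertices in increasing order. Then dim K = 2 and the simplices of K are:

  0-simplices (9): [0], [1], [2], [3], [4], [5], [6], [7], [8]
  1-simplices (15): [0,3], [0,4], [0,6], [1,3], [2,3], [2,4], [2,6], [2,7], [3,5], [3,8], [4,7], [5,7], [5,8], [6,7], [6,8]
  2-simplices (3): [2,4,7], [2,6,7], [3,5,8]

Hence C_0 ≅ Z^9, C_1 ≅ Z^15, C_2 ≅ Z^3.

The boundary map ∂_1: C_1 → C_0 maps an edge to its endpoints' difference, ∂[p,q] = q − p. For instance
  ∂[2,7] = [7] − [2].
The resulting 9×15 matrix has rank 8, and its Smith normal form has invariant factors (1,1,1,1,1,1,1,1).

The boundary map ∂_2: C_2 → C_1 acts by ∂[p,q,r] = [q,r] − [p,r] + [p,q]. For instance
  ∂[2,6,7] = [6,7] − [2,7] + [2,6],
  ∂[3,5,8] = [5,8] − [3,8] + [3,5].
The resulting 15×3 matrix has rank 3, and its Smith normal form has invariant factors (1,1,1).

Reading off H_k = ker ∂_k / im ∂_{k+1}:

  H_0: rank C_0 − rank ∂_1 = 9 − 8 = 1, and the invariant factors of ∂_1 are all 1, so H_0 = Z.
  H_1: rank ker ∂_1 − rank ∂_2 = (15 − 8) − 3 = 4, and the invariant factors of ∂_2 are all 1, so H_1 = Z^4.
  H_2: rank ker ∂_2 − rank ∂_3 = (3 − 3) − 0 = 0, and there is no ∂_3, so H_2 = 0.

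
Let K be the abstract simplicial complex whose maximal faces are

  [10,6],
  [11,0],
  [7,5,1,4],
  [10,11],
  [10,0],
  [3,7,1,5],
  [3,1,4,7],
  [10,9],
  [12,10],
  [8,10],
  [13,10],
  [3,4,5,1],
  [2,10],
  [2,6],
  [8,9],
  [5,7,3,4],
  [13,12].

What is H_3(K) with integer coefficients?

H_3 = Z.

Take the total order 0 < 1 < 2 < 3 < 4 < 5 < 6 < 7 < 8 < 9 < 10 < 11 < 12 < 13 on the vertex set. Then K (dimension 3) consists of the simplices:

  0-simplices (14): [0], [1], [2], [3], [4], [5], [6], [7], [8], [9], [10], [11], [12], [13]
  1-simplices (22): (22 of them)
  2-simplices (10): [1,3,4], [1,3,5], [1,3,7], [1,4,5], [1,4,7], [1,5,7], [3,4,5], [3,4,7], [3,5,7], [4,5,7]
  3-simplices (5): [1,3,4,5], [1,3,4,7], [1,3,5,7], [1,4,5,7], [3,4,5,7]

so the chain groups are C_0 ≅ Z^14, C_1 ≅ Z^22, C_2 ≅ Z^10, C_3 ≅ Z^5.

Boundary ∂_1: C_1 → C_0 sends each edge [p,q] (with p < q) to q − p.
The resulting 14×22 matrix has rank 12, and its Smith normal form has invariant factors (1,1,1,1,1,1,1,1,1,1,1,1).

Boundary ∂_2: C_2 → C_1 acts by ∂[p,q,r] = [q,r] − [p,r] + [p,q]. For instance
  ∂[1,4,5] = [4,5] − [1,5] + [1,4],
  ∂[3,5,7] = [5,7] − [3,7] + [3,5].
The resulting 22×10 matrix has rank 6, and its Smith normal form has invariant factors (1,1,1,1,1,1).

The boundary map ∂_3: C_3 → C_2 sends each 3-simplex σ to the alternating sum Σ_i (−1)^i (σ with its i-th vertex removed). For instance
  ∂[1,3,5,7] = [3,5,7] − [1,5,7] + [1,3,7] − [1,3,5],
  ∂[1,4,5,7] = [4,5,7] − [1,5,7] + [1,4,7] − [1,4,5].
The resulting 10×5 matrix has rank 4, and its Smith normal form has invariant factors (1,1,1,1).

Now H_k = ker ∂_k / im ∂_{k+1}, so:

  H_3: rank ker ∂_3 − rank ∂_4 = (5 − 4) − 0 = 1, and there is no ∂_4, so H_3 = Z.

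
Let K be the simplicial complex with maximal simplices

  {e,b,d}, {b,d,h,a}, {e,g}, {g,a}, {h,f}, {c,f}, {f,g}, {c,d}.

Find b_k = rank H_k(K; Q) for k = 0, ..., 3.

K has 8 vertices, 14 edges, 5 triangles, 1 3-simplex.
rank ∂_0 = 0, rank ∂_1 = 7 ⇒ b_0 = 8 − 0 − 7 = 1; all invariant factors of ∂_1 are 1 so no torsion. So H_0 ≅ Z.
rank ∂_1 = 7, rank ∂_2 = 4 ⇒ b_1 = 14 − 7 − 4 = 3; all invariant factors of ∂_2 are 1 so no torsion. So H_1 ≅ Z^3.
rank ∂_2 = 4, rank ∂_3 = 1 ⇒ b_2 = 5 − 4 − 1 = 0; all invariant factors of ∂_3 are 1 so no torsion. So H_2 ≅ 0.
rank ∂_3 = 1, rank ∂_4 = 0 ⇒ b_3 = 1 − 1 − 0 = 0. So H_3 ≅ 0.

b_0 = 1, b_1 = 3, b_2 = 0, b_3 = 0.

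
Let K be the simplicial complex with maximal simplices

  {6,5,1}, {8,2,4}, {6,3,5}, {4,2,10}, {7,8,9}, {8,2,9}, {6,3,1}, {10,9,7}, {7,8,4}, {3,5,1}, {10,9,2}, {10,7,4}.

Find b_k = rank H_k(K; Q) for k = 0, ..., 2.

b_0 = 2, b_1 = 0, b_2 = 2.

Order the vertices as 1 < 2 < 3 < 4 < 5 < 6 < 7 < 8 < 9 < 10. Listing each simplex with vertices in this order, K has dimension 2 with simplices:

  0-simplices (10): [1], [2], [3], [4], [5], [6], [7], [8], [9], [10]
  1-simplices (18): [1,3], [1,5], [1,6], [2,4], [2,8], [2,9], [2,10], [3,5], [3,6], [4,7], [4,8], [4,10], [5,6], [7,8], [7,9], [7,10], [8,9], [9,10]
  2-simplices (12): [1,3,5], [1,3,6], [1,5,6], [2,4,8], [2,4,10], [2,8,9], [2,9,10], [3,5,6], [4,7,8], [4,7,10], [7,8,9], [7,9,10]

so the chain groups are C_0 ≅ Z^10, C_1 ≅ Z^18, C_2 ≅ Z^12.

The boundary map ∂_1: C_1 → C_0 maps an edge to its endpoints' difference, ∂[p,q] = q − p. For instance
  ∂[1,5] = [5] − [1].
As a 10×18 matrix over Z this has rank 8, with invariant factors (1,1,1,1,1,1,1,1).

The boundary map ∂_2: C_2 → C_1 acts by ∂[p,q,r] = [q,r] − [p,r] + [p,q]. For instance
  ∂[3,5,6] = [5,6] − [3,6] + [3,5],
  ∂[4,7,8] = [7,8] − [4,8] + [4,7].
This gives a 18×12 integer matrix of rank 10; reducing to Smith normal form yields diagonal entries (1,1,1,1,1,1,1,1,1,1).

Computing H_k = (kernel of ∂_k) / (image of ∂_{k+1}):

  H_0: rank C_0 − rank ∂_1 = 10 − 8 = 2, and the invariant factors of ∂_1 are all 1, so H_0 ≅ Z^2.
  H_1: rank ker ∂_1 − rank ∂_2 = (18 − 8) − 10 = 0, and the invariant factors of ∂_2 are all 1, so H_1 ≅ 0.
  H_2: rank ker ∂_2 − rank ∂_3 = (12 − 10) − 0 = 2, and there is no ∂_3, so H_2 ≅ Z^2.

Hence the Betti numbers are b_0 = 2, b_1 = 0, b_2 = 2.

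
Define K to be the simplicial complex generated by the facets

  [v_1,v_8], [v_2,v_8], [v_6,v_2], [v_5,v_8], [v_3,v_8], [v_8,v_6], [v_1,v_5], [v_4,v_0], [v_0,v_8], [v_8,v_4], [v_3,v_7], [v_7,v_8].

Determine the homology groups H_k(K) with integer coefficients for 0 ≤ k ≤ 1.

H_0 ≅ Z,  H_1 ≅ Z^4.

Order the vertices as v_0 < v_1 < v_2 < v_3 < v_4 < v_5 < v_6 < v_7 < v_8. Listing each simplex with vertices in this order, K has dimension 1 with simplices:

  0-simplices (9): [v_0], [v_1], [v_2], [v_3], [v_4], [v_5], [v_6], [v_7], [v_8]
  1-simplices (12): [v_0,v_4], [v_0,v_8], [v_1,v_5], [v_1,v_8], [v_2,v_6], [v_2,v_8], [v_3,v_7], [v_3,v_8], [v_4,v_8], [v_5,v_8], [v_6,v_8], [v_7,v_8]

Hence C_0 ≅ Z^9, C_1 ≅ Z^12.

∂_1: C_1 → C_0 maps an edge to its endpoints' difference, ∂[p,q] = q − p.
The 9×12 boundary matrix has rank 8 and Smith normal form diag(1,1,1,1,1,1,1,1).

Reading off H_k = ker ∂_k / im ∂_{k+1}:

  H_0: rank C_0 − rank ∂_1 = 9 − 8 = 1, and the invariant factors of ∂_1 are all 1, so H_0 = Z.
  H_1: rank ker ∂_1 − rank ∂_2 = (12 − 8) − 0 = 4, and there is no ∂_2, so H_1 = Z^4.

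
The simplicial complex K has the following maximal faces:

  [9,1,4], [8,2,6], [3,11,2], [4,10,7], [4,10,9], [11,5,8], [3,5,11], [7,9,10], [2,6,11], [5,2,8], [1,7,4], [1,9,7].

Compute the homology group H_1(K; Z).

H_1 ≅ Z.

Take the total order 1 < 2 < 3 < 4 < 5 < 6 < 7 < 8 < 9 < 10 < 11 on the vertex set. Then K (dimension 2) consists of the simplices:

  0-simplices (11): [1], [2], [3], [4], [5], [6], [7], [8], [9], [10], [11]
  1-simplices (21): [1,4], [1,7], [1,9], [2,3], [2,5], [2,6], [2,8], [2,11], [3,5], [3,11], [4,7], [4,9], [4,10], [5,8], [5,11], [6,8], [6,11], [7,9], [7,10], [8,11], [9,10]
  2-simplices (12): [1,4,7], [1,4,9], [1,7,9], [2,3,11], [2,5,8], [2,6,8], [2,6,11], [3,5,11], [4,7,10], [4,9,10], [5,8,11], [7,9,10]

Hence C_0 ≅ Z^11, C_1 ≅ Z^21, C_2 ≅ Z^12.

The boundary map ∂_1: C_1 → C_0 is given by ∂[p,q] = [q] − [p].
The 11×21 boundary matrix has rank 9 and Smith normal form diag(1,1,1,1,1,1,1,1,1).

The boundary map ∂_2: C_2 → C_1 sends each 2-simplex [p,q,r] to [q,r] − [p,r] + [p,q]. For instance
  ∂[1,4,7] = [4,7] − [1,7] + [1,4],
  ∂[1,4,9] = [4,9] − [1,9] + [1,4].
This gives a 21×12 integer matrix of rank 11; reducing to Smith normal form yields diagonal entries (1,1,1,1,1,1,1,1,1,1,1).

Computing H_k = (kernel of ∂_k) / (image of ∂_{k+1}):

  H_1: rank ker ∂_1 − rank ∂_2 = (21 − 9) − 11 = 1, and the invariant factors of ∂_2 are all 1, so H_1 ≅ Z.

(K is a triangulation of the disjoint union of the cylinder S^1 x I and the 2-sphere S^2.)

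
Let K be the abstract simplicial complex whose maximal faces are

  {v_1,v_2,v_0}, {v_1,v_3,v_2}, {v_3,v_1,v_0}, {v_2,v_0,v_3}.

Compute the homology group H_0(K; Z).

H_0 = Z.

Take the total order v_0 < v_1 < v_2 < v_3 on the vertex set. Then K (dimension 2) consists of the simplices:

  0-simplices (4): [v_0], [v_1], [v_2], [v_3]
  1-simplices (6): [v_0,v_1], [v_0,v_2], [v_0,v_3], [v_1,v_2], [v_1,v_3], [v_2,v_3]
  2-simplices (4): [v_0,v_1,v_2], [v_0,v_1,v_3], [v_0,v_2,v_3], [v_1,v_2,v_3]

giving chain groups C_0 ≅ Z^4, C_1 ≅ Z^6, C_2 ≅ Z^4.

∂_1: C_1 → C_0 sends each edge [p,q] (with p < q) to q − p. For instance
  ∂[v_1,v_3] = [v_3] − [v_1].
The 4×6 boundary matrix has rank 3 and Smith normal form diag(1,1,1).

The boundary map ∂_2: C_2 → C_1 maps a triangle to the signed sum of its edges. For instance
  ∂[v_0,v_1,v_3] = [v_1,v_3] − [v_0,v_3] + [v_0,v_1],
  ∂[v_1,v_2,v_3] = [v_2,v_3] − [v_1,v_3] + [v_1,v_2].
As a 6×4 matrix over Z this has rank 3, with invariant factors (1,1,1).

Now H_k = ker ∂_k / im ∂_{k+1}, so:

  H_0: rank C_0 − rank ∂_1 = 4 − 3 = 1, and the invariant factors of ∂_1 are all 1, so H_0 ≅ Z.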